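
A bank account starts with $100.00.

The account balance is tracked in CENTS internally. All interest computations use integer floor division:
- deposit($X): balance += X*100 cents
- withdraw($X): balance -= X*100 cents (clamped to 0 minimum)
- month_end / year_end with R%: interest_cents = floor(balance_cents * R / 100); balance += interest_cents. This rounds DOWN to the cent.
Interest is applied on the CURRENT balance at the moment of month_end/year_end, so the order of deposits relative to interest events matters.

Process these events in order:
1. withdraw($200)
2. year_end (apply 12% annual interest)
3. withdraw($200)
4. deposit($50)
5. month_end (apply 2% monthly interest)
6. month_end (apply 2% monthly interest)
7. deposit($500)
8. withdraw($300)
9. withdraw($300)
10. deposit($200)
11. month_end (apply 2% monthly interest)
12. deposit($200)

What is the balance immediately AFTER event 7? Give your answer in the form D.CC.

After 1 (withdraw($200)): balance=$0.00 total_interest=$0.00
After 2 (year_end (apply 12% annual interest)): balance=$0.00 total_interest=$0.00
After 3 (withdraw($200)): balance=$0.00 total_interest=$0.00
After 4 (deposit($50)): balance=$50.00 total_interest=$0.00
After 5 (month_end (apply 2% monthly interest)): balance=$51.00 total_interest=$1.00
After 6 (month_end (apply 2% monthly interest)): balance=$52.02 total_interest=$2.02
After 7 (deposit($500)): balance=$552.02 total_interest=$2.02

Answer: 552.02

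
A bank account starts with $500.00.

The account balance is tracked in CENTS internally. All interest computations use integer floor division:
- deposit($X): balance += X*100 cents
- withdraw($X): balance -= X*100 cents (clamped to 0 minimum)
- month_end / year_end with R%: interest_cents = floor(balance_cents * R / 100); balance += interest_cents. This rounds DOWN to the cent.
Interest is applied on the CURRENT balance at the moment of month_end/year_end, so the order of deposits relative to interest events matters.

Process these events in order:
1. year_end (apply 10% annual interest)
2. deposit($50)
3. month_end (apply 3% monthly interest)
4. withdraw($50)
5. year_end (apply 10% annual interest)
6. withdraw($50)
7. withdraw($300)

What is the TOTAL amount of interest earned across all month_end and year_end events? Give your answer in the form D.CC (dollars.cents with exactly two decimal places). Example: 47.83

After 1 (year_end (apply 10% annual interest)): balance=$550.00 total_interest=$50.00
After 2 (deposit($50)): balance=$600.00 total_interest=$50.00
After 3 (month_end (apply 3% monthly interest)): balance=$618.00 total_interest=$68.00
After 4 (withdraw($50)): balance=$568.00 total_interest=$68.00
After 5 (year_end (apply 10% annual interest)): balance=$624.80 total_interest=$124.80
After 6 (withdraw($50)): balance=$574.80 total_interest=$124.80
After 7 (withdraw($300)): balance=$274.80 total_interest=$124.80

Answer: 124.80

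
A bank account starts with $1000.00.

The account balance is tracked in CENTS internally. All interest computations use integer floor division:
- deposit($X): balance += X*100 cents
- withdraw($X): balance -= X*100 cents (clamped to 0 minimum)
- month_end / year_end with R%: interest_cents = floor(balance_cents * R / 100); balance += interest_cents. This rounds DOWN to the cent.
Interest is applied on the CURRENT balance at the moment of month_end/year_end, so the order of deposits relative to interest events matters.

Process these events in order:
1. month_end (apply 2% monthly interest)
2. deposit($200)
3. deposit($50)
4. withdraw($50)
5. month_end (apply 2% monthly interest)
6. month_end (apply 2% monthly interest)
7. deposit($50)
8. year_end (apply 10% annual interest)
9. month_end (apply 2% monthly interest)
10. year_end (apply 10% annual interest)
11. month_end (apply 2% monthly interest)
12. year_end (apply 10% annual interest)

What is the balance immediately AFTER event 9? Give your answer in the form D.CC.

After 1 (month_end (apply 2% monthly interest)): balance=$1020.00 total_interest=$20.00
After 2 (deposit($200)): balance=$1220.00 total_interest=$20.00
After 3 (deposit($50)): balance=$1270.00 total_interest=$20.00
After 4 (withdraw($50)): balance=$1220.00 total_interest=$20.00
After 5 (month_end (apply 2% monthly interest)): balance=$1244.40 total_interest=$44.40
After 6 (month_end (apply 2% monthly interest)): balance=$1269.28 total_interest=$69.28
After 7 (deposit($50)): balance=$1319.28 total_interest=$69.28
After 8 (year_end (apply 10% annual interest)): balance=$1451.20 total_interest=$201.20
After 9 (month_end (apply 2% monthly interest)): balance=$1480.22 total_interest=$230.22

Answer: 1480.22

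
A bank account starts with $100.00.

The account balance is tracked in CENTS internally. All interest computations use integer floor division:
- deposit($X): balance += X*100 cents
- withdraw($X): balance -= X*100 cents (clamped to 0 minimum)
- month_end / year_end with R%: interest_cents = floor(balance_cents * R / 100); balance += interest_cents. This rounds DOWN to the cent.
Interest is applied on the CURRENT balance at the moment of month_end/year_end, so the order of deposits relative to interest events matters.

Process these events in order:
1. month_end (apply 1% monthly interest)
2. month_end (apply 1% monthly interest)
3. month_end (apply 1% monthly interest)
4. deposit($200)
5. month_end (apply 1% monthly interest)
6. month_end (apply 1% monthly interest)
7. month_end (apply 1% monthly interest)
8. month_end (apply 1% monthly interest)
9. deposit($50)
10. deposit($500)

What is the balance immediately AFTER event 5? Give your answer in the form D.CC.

Answer: 306.06

Derivation:
After 1 (month_end (apply 1% monthly interest)): balance=$101.00 total_interest=$1.00
After 2 (month_end (apply 1% monthly interest)): balance=$102.01 total_interest=$2.01
After 3 (month_end (apply 1% monthly interest)): balance=$103.03 total_interest=$3.03
After 4 (deposit($200)): balance=$303.03 total_interest=$3.03
After 5 (month_end (apply 1% monthly interest)): balance=$306.06 total_interest=$6.06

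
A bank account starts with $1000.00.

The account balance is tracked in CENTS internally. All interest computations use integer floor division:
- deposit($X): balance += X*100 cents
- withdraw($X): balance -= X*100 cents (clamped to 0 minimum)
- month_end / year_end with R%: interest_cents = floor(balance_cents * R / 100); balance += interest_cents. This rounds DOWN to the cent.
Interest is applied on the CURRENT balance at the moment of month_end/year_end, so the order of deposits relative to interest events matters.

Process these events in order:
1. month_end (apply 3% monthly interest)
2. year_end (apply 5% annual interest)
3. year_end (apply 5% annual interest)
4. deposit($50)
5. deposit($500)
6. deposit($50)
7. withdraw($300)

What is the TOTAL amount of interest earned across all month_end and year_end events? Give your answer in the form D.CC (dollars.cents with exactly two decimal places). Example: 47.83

After 1 (month_end (apply 3% monthly interest)): balance=$1030.00 total_interest=$30.00
After 2 (year_end (apply 5% annual interest)): balance=$1081.50 total_interest=$81.50
After 3 (year_end (apply 5% annual interest)): balance=$1135.57 total_interest=$135.57
After 4 (deposit($50)): balance=$1185.57 total_interest=$135.57
After 5 (deposit($500)): balance=$1685.57 total_interest=$135.57
After 6 (deposit($50)): balance=$1735.57 total_interest=$135.57
After 7 (withdraw($300)): balance=$1435.57 total_interest=$135.57

Answer: 135.57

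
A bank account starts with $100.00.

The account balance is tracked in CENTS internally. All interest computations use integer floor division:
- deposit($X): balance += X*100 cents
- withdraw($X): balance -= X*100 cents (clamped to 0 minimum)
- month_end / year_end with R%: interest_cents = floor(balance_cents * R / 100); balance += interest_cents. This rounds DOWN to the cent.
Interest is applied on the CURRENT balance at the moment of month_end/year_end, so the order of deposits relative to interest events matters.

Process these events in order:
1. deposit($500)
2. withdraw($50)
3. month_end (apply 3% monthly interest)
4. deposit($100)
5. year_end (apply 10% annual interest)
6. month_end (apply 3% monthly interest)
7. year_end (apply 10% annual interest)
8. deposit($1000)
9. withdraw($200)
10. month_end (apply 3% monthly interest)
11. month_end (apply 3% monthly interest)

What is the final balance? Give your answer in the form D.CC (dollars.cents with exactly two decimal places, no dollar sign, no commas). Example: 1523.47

After 1 (deposit($500)): balance=$600.00 total_interest=$0.00
After 2 (withdraw($50)): balance=$550.00 total_interest=$0.00
After 3 (month_end (apply 3% monthly interest)): balance=$566.50 total_interest=$16.50
After 4 (deposit($100)): balance=$666.50 total_interest=$16.50
After 5 (year_end (apply 10% annual interest)): balance=$733.15 total_interest=$83.15
After 6 (month_end (apply 3% monthly interest)): balance=$755.14 total_interest=$105.14
After 7 (year_end (apply 10% annual interest)): balance=$830.65 total_interest=$180.65
After 8 (deposit($1000)): balance=$1830.65 total_interest=$180.65
After 9 (withdraw($200)): balance=$1630.65 total_interest=$180.65
After 10 (month_end (apply 3% monthly interest)): balance=$1679.56 total_interest=$229.56
After 11 (month_end (apply 3% monthly interest)): balance=$1729.94 total_interest=$279.94

Answer: 1729.94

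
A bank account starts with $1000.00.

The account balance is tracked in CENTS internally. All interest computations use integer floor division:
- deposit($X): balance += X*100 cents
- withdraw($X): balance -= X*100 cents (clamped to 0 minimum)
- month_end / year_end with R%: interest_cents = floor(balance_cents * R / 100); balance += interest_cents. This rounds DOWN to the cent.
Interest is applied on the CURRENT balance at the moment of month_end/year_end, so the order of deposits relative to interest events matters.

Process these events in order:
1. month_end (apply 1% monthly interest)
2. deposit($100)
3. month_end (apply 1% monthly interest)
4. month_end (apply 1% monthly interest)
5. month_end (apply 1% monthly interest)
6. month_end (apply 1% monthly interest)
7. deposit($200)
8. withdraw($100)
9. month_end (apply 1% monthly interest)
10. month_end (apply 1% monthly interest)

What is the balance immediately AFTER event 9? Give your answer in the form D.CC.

After 1 (month_end (apply 1% monthly interest)): balance=$1010.00 total_interest=$10.00
After 2 (deposit($100)): balance=$1110.00 total_interest=$10.00
After 3 (month_end (apply 1% monthly interest)): balance=$1121.10 total_interest=$21.10
After 4 (month_end (apply 1% monthly interest)): balance=$1132.31 total_interest=$32.31
After 5 (month_end (apply 1% monthly interest)): balance=$1143.63 total_interest=$43.63
After 6 (month_end (apply 1% monthly interest)): balance=$1155.06 total_interest=$55.06
After 7 (deposit($200)): balance=$1355.06 total_interest=$55.06
After 8 (withdraw($100)): balance=$1255.06 total_interest=$55.06
After 9 (month_end (apply 1% monthly interest)): balance=$1267.61 total_interest=$67.61

Answer: 1267.61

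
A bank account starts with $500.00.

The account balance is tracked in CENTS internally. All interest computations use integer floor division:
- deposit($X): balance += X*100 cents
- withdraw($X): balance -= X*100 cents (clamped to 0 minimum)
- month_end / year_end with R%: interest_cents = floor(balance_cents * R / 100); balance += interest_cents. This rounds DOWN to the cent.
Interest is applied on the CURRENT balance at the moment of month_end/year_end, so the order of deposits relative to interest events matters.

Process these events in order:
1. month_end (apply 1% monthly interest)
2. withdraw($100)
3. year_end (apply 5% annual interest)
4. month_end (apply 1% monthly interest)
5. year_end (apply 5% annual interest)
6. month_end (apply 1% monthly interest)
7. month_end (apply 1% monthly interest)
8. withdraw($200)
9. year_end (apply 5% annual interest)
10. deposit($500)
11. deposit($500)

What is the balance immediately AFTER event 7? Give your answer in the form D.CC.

After 1 (month_end (apply 1% monthly interest)): balance=$505.00 total_interest=$5.00
After 2 (withdraw($100)): balance=$405.00 total_interest=$5.00
After 3 (year_end (apply 5% annual interest)): balance=$425.25 total_interest=$25.25
After 4 (month_end (apply 1% monthly interest)): balance=$429.50 total_interest=$29.50
After 5 (year_end (apply 5% annual interest)): balance=$450.97 total_interest=$50.97
After 6 (month_end (apply 1% monthly interest)): balance=$455.47 total_interest=$55.47
After 7 (month_end (apply 1% monthly interest)): balance=$460.02 total_interest=$60.02

Answer: 460.02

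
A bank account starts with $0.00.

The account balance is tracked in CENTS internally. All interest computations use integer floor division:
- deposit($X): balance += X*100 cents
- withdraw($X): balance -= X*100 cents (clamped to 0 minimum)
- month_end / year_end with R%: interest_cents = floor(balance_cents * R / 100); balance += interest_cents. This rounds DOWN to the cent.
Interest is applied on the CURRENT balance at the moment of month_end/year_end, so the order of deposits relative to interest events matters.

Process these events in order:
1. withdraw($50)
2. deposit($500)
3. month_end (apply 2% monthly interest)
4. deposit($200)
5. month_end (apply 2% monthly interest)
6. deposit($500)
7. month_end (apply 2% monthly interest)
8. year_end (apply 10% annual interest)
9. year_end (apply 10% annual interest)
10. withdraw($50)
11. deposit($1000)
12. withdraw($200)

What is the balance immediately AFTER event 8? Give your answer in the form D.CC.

Answer: 1373.54

Derivation:
After 1 (withdraw($50)): balance=$0.00 total_interest=$0.00
After 2 (deposit($500)): balance=$500.00 total_interest=$0.00
After 3 (month_end (apply 2% monthly interest)): balance=$510.00 total_interest=$10.00
After 4 (deposit($200)): balance=$710.00 total_interest=$10.00
After 5 (month_end (apply 2% monthly interest)): balance=$724.20 total_interest=$24.20
After 6 (deposit($500)): balance=$1224.20 total_interest=$24.20
After 7 (month_end (apply 2% monthly interest)): balance=$1248.68 total_interest=$48.68
After 8 (year_end (apply 10% annual interest)): balance=$1373.54 total_interest=$173.54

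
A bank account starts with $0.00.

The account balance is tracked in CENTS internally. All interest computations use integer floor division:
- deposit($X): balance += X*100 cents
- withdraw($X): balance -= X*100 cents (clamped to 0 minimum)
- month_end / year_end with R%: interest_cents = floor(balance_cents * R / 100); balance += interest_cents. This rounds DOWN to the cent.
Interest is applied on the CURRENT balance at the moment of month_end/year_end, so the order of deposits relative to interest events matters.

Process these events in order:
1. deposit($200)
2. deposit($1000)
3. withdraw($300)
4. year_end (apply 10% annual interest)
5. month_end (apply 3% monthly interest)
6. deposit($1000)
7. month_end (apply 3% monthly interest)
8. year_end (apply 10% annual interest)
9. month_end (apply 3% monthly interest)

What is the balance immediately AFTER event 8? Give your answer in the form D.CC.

Answer: 2288.31

Derivation:
After 1 (deposit($200)): balance=$200.00 total_interest=$0.00
After 2 (deposit($1000)): balance=$1200.00 total_interest=$0.00
After 3 (withdraw($300)): balance=$900.00 total_interest=$0.00
After 4 (year_end (apply 10% annual interest)): balance=$990.00 total_interest=$90.00
After 5 (month_end (apply 3% monthly interest)): balance=$1019.70 total_interest=$119.70
After 6 (deposit($1000)): balance=$2019.70 total_interest=$119.70
After 7 (month_end (apply 3% monthly interest)): balance=$2080.29 total_interest=$180.29
After 8 (year_end (apply 10% annual interest)): balance=$2288.31 total_interest=$388.31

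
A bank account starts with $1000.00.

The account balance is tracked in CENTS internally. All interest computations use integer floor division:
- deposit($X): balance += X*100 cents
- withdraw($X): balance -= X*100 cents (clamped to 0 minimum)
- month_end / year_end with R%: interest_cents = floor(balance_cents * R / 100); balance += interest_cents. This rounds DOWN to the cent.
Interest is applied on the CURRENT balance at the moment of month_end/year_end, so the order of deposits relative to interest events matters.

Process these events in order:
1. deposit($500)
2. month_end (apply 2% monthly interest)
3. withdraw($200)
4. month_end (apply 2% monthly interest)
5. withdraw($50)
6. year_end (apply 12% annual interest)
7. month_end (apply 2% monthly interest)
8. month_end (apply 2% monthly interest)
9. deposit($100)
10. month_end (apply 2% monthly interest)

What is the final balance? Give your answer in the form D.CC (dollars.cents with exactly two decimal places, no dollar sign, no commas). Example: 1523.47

Answer: 1654.95

Derivation:
After 1 (deposit($500)): balance=$1500.00 total_interest=$0.00
After 2 (month_end (apply 2% monthly interest)): balance=$1530.00 total_interest=$30.00
After 3 (withdraw($200)): balance=$1330.00 total_interest=$30.00
After 4 (month_end (apply 2% monthly interest)): balance=$1356.60 total_interest=$56.60
After 5 (withdraw($50)): balance=$1306.60 total_interest=$56.60
After 6 (year_end (apply 12% annual interest)): balance=$1463.39 total_interest=$213.39
After 7 (month_end (apply 2% monthly interest)): balance=$1492.65 total_interest=$242.65
After 8 (month_end (apply 2% monthly interest)): balance=$1522.50 total_interest=$272.50
After 9 (deposit($100)): balance=$1622.50 total_interest=$272.50
After 10 (month_end (apply 2% monthly interest)): balance=$1654.95 total_interest=$304.95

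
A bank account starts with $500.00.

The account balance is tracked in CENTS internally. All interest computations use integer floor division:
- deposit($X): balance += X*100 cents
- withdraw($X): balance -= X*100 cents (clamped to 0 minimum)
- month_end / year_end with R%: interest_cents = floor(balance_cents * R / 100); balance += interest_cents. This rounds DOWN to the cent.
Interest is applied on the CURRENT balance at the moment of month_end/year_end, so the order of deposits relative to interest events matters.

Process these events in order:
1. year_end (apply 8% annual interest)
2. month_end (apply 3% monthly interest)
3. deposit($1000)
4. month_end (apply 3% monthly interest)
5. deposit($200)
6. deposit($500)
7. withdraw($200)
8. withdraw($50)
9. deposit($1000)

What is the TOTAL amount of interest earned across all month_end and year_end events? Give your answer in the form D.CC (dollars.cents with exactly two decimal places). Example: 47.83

After 1 (year_end (apply 8% annual interest)): balance=$540.00 total_interest=$40.00
After 2 (month_end (apply 3% monthly interest)): balance=$556.20 total_interest=$56.20
After 3 (deposit($1000)): balance=$1556.20 total_interest=$56.20
After 4 (month_end (apply 3% monthly interest)): balance=$1602.88 total_interest=$102.88
After 5 (deposit($200)): balance=$1802.88 total_interest=$102.88
After 6 (deposit($500)): balance=$2302.88 total_interest=$102.88
After 7 (withdraw($200)): balance=$2102.88 total_interest=$102.88
After 8 (withdraw($50)): balance=$2052.88 total_interest=$102.88
After 9 (deposit($1000)): balance=$3052.88 total_interest=$102.88

Answer: 102.88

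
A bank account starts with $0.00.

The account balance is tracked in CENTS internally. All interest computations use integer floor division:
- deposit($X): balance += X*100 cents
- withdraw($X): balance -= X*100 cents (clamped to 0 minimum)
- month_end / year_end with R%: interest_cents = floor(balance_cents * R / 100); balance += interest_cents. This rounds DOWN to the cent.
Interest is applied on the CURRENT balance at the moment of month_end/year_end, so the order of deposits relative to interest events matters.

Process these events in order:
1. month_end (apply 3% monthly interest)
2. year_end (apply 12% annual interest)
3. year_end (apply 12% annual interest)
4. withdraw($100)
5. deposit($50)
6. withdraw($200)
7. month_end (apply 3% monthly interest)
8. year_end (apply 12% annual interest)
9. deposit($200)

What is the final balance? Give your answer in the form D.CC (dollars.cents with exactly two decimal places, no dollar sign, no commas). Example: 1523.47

After 1 (month_end (apply 3% monthly interest)): balance=$0.00 total_interest=$0.00
After 2 (year_end (apply 12% annual interest)): balance=$0.00 total_interest=$0.00
After 3 (year_end (apply 12% annual interest)): balance=$0.00 total_interest=$0.00
After 4 (withdraw($100)): balance=$0.00 total_interest=$0.00
After 5 (deposit($50)): balance=$50.00 total_interest=$0.00
After 6 (withdraw($200)): balance=$0.00 total_interest=$0.00
After 7 (month_end (apply 3% monthly interest)): balance=$0.00 total_interest=$0.00
After 8 (year_end (apply 12% annual interest)): balance=$0.00 total_interest=$0.00
After 9 (deposit($200)): balance=$200.00 total_interest=$0.00

Answer: 200.00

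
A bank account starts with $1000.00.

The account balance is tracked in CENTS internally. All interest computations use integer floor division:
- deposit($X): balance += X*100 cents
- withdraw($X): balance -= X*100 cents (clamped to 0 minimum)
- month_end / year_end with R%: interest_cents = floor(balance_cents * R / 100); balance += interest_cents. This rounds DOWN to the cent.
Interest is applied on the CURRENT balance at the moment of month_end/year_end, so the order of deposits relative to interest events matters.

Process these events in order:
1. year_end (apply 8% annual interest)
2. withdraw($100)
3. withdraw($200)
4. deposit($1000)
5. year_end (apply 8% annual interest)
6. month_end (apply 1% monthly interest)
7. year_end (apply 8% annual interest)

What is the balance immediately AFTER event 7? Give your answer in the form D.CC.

After 1 (year_end (apply 8% annual interest)): balance=$1080.00 total_interest=$80.00
After 2 (withdraw($100)): balance=$980.00 total_interest=$80.00
After 3 (withdraw($200)): balance=$780.00 total_interest=$80.00
After 4 (deposit($1000)): balance=$1780.00 total_interest=$80.00
After 5 (year_end (apply 8% annual interest)): balance=$1922.40 total_interest=$222.40
After 6 (month_end (apply 1% monthly interest)): balance=$1941.62 total_interest=$241.62
After 7 (year_end (apply 8% annual interest)): balance=$2096.94 total_interest=$396.94

Answer: 2096.94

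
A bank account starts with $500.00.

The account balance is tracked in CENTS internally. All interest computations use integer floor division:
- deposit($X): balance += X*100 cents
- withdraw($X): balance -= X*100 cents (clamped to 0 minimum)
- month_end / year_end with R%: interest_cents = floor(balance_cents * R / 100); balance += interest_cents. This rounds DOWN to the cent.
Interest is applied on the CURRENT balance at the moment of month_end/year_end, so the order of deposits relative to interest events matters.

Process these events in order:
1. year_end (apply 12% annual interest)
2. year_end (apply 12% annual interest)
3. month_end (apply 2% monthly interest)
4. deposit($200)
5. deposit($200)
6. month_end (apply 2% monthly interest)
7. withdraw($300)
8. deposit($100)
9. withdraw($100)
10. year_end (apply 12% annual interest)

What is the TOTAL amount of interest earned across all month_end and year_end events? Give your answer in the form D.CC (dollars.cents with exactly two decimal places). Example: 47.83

Answer: 251.79

Derivation:
After 1 (year_end (apply 12% annual interest)): balance=$560.00 total_interest=$60.00
After 2 (year_end (apply 12% annual interest)): balance=$627.20 total_interest=$127.20
After 3 (month_end (apply 2% monthly interest)): balance=$639.74 total_interest=$139.74
After 4 (deposit($200)): balance=$839.74 total_interest=$139.74
After 5 (deposit($200)): balance=$1039.74 total_interest=$139.74
After 6 (month_end (apply 2% monthly interest)): balance=$1060.53 total_interest=$160.53
After 7 (withdraw($300)): balance=$760.53 total_interest=$160.53
After 8 (deposit($100)): balance=$860.53 total_interest=$160.53
After 9 (withdraw($100)): balance=$760.53 total_interest=$160.53
After 10 (year_end (apply 12% annual interest)): balance=$851.79 total_interest=$251.79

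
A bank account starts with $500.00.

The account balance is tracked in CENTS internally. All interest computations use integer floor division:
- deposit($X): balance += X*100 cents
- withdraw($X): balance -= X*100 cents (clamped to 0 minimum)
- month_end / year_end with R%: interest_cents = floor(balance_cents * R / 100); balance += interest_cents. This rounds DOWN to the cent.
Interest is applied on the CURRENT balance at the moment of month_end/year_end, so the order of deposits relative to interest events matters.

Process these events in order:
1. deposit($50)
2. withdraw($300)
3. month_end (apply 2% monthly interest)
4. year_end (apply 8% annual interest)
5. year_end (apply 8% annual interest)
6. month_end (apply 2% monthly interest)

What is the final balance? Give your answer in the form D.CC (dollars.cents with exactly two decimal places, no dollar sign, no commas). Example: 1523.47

After 1 (deposit($50)): balance=$550.00 total_interest=$0.00
After 2 (withdraw($300)): balance=$250.00 total_interest=$0.00
After 3 (month_end (apply 2% monthly interest)): balance=$255.00 total_interest=$5.00
After 4 (year_end (apply 8% annual interest)): balance=$275.40 total_interest=$25.40
After 5 (year_end (apply 8% annual interest)): balance=$297.43 total_interest=$47.43
After 6 (month_end (apply 2% monthly interest)): balance=$303.37 total_interest=$53.37

Answer: 303.37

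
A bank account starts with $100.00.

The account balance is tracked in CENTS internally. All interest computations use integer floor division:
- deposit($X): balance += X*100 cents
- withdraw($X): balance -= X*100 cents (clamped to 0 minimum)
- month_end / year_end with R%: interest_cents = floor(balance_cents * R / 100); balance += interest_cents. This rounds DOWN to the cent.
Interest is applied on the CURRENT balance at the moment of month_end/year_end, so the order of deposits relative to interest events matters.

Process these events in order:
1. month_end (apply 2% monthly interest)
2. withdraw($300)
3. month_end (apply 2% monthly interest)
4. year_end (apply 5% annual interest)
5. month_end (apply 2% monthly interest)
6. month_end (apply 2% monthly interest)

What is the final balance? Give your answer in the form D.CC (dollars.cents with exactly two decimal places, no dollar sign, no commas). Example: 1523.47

After 1 (month_end (apply 2% monthly interest)): balance=$102.00 total_interest=$2.00
After 2 (withdraw($300)): balance=$0.00 total_interest=$2.00
After 3 (month_end (apply 2% monthly interest)): balance=$0.00 total_interest=$2.00
After 4 (year_end (apply 5% annual interest)): balance=$0.00 total_interest=$2.00
After 5 (month_end (apply 2% monthly interest)): balance=$0.00 total_interest=$2.00
After 6 (month_end (apply 2% monthly interest)): balance=$0.00 total_interest=$2.00

Answer: 0.00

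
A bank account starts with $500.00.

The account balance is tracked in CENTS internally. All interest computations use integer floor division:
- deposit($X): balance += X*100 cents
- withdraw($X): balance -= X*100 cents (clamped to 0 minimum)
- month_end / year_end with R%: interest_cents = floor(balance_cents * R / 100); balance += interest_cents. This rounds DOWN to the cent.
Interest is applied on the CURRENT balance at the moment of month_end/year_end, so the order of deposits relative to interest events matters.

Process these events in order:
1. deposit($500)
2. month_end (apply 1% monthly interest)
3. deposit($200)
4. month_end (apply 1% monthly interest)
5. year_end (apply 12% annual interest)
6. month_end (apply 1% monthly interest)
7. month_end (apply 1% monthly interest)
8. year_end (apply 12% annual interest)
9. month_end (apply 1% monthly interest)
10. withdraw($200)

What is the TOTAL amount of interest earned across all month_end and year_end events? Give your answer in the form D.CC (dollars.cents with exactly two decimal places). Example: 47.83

After 1 (deposit($500)): balance=$1000.00 total_interest=$0.00
After 2 (month_end (apply 1% monthly interest)): balance=$1010.00 total_interest=$10.00
After 3 (deposit($200)): balance=$1210.00 total_interest=$10.00
After 4 (month_end (apply 1% monthly interest)): balance=$1222.10 total_interest=$22.10
After 5 (year_end (apply 12% annual interest)): balance=$1368.75 total_interest=$168.75
After 6 (month_end (apply 1% monthly interest)): balance=$1382.43 total_interest=$182.43
After 7 (month_end (apply 1% monthly interest)): balance=$1396.25 total_interest=$196.25
After 8 (year_end (apply 12% annual interest)): balance=$1563.80 total_interest=$363.80
After 9 (month_end (apply 1% monthly interest)): balance=$1579.43 total_interest=$379.43
After 10 (withdraw($200)): balance=$1379.43 total_interest=$379.43

Answer: 379.43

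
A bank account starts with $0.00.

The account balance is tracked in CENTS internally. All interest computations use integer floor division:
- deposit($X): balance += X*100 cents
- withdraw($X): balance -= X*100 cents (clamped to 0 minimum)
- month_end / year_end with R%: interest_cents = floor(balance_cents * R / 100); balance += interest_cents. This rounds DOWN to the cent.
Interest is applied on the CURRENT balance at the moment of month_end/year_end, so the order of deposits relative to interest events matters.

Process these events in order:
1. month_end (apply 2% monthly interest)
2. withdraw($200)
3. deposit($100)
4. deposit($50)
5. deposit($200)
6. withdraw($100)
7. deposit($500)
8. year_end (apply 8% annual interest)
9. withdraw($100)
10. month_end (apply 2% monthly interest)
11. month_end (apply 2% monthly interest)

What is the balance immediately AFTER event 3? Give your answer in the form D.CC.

Answer: 100.00

Derivation:
After 1 (month_end (apply 2% monthly interest)): balance=$0.00 total_interest=$0.00
After 2 (withdraw($200)): balance=$0.00 total_interest=$0.00
After 3 (deposit($100)): balance=$100.00 total_interest=$0.00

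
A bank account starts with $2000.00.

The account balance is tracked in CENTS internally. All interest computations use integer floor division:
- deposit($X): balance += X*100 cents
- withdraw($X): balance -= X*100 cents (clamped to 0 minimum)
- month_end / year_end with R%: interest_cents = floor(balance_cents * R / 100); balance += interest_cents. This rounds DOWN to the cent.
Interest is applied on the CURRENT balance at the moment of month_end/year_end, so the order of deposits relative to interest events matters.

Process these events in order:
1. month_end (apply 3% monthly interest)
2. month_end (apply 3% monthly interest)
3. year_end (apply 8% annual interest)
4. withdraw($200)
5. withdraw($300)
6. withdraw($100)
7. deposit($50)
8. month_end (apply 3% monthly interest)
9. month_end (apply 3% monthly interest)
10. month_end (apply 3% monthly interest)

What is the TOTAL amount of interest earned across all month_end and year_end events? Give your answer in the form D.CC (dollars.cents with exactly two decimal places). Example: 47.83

Answer: 453.01

Derivation:
After 1 (month_end (apply 3% monthly interest)): balance=$2060.00 total_interest=$60.00
After 2 (month_end (apply 3% monthly interest)): balance=$2121.80 total_interest=$121.80
After 3 (year_end (apply 8% annual interest)): balance=$2291.54 total_interest=$291.54
After 4 (withdraw($200)): balance=$2091.54 total_interest=$291.54
After 5 (withdraw($300)): balance=$1791.54 total_interest=$291.54
After 6 (withdraw($100)): balance=$1691.54 total_interest=$291.54
After 7 (deposit($50)): balance=$1741.54 total_interest=$291.54
After 8 (month_end (apply 3% monthly interest)): balance=$1793.78 total_interest=$343.78
After 9 (month_end (apply 3% monthly interest)): balance=$1847.59 total_interest=$397.59
After 10 (month_end (apply 3% monthly interest)): balance=$1903.01 total_interest=$453.01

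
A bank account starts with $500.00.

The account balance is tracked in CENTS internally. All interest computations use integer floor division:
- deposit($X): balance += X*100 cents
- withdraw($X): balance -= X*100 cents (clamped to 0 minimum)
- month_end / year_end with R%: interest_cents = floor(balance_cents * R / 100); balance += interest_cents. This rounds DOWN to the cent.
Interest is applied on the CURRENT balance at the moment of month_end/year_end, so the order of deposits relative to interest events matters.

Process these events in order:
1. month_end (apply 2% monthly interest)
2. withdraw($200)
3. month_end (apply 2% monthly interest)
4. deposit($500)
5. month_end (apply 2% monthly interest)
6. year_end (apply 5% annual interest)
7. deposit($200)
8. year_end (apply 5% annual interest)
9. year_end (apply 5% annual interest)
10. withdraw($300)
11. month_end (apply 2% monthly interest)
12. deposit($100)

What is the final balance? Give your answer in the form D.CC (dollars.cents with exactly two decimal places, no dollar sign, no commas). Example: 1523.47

After 1 (month_end (apply 2% monthly interest)): balance=$510.00 total_interest=$10.00
After 2 (withdraw($200)): balance=$310.00 total_interest=$10.00
After 3 (month_end (apply 2% monthly interest)): balance=$316.20 total_interest=$16.20
After 4 (deposit($500)): balance=$816.20 total_interest=$16.20
After 5 (month_end (apply 2% monthly interest)): balance=$832.52 total_interest=$32.52
After 6 (year_end (apply 5% annual interest)): balance=$874.14 total_interest=$74.14
After 7 (deposit($200)): balance=$1074.14 total_interest=$74.14
After 8 (year_end (apply 5% annual interest)): balance=$1127.84 total_interest=$127.84
After 9 (year_end (apply 5% annual interest)): balance=$1184.23 total_interest=$184.23
After 10 (withdraw($300)): balance=$884.23 total_interest=$184.23
After 11 (month_end (apply 2% monthly interest)): balance=$901.91 total_interest=$201.91
After 12 (deposit($100)): balance=$1001.91 total_interest=$201.91

Answer: 1001.91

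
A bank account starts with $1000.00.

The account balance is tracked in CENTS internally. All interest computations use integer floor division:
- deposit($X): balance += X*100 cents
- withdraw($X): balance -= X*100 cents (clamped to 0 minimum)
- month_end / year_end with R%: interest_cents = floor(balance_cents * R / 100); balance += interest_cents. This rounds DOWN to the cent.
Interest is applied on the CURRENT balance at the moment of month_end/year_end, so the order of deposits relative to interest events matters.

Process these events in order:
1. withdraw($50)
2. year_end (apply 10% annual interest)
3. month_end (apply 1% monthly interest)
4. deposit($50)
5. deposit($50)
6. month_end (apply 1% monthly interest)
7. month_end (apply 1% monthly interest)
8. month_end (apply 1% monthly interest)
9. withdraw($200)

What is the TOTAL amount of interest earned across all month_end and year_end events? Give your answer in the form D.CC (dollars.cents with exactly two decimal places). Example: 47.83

After 1 (withdraw($50)): balance=$950.00 total_interest=$0.00
After 2 (year_end (apply 10% annual interest)): balance=$1045.00 total_interest=$95.00
After 3 (month_end (apply 1% monthly interest)): balance=$1055.45 total_interest=$105.45
After 4 (deposit($50)): balance=$1105.45 total_interest=$105.45
After 5 (deposit($50)): balance=$1155.45 total_interest=$105.45
After 6 (month_end (apply 1% monthly interest)): balance=$1167.00 total_interest=$117.00
After 7 (month_end (apply 1% monthly interest)): balance=$1178.67 total_interest=$128.67
After 8 (month_end (apply 1% monthly interest)): balance=$1190.45 total_interest=$140.45
After 9 (withdraw($200)): balance=$990.45 total_interest=$140.45

Answer: 140.45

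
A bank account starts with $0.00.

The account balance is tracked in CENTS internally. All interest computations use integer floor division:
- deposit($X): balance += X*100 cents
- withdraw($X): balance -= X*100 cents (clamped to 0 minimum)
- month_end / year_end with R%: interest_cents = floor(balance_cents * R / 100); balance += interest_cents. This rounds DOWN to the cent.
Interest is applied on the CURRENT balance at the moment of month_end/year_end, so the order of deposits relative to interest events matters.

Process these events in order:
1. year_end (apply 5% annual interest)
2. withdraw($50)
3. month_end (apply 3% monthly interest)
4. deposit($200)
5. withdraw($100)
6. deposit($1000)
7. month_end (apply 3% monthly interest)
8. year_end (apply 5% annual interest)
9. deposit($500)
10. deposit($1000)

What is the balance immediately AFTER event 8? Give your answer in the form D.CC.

Answer: 1189.65

Derivation:
After 1 (year_end (apply 5% annual interest)): balance=$0.00 total_interest=$0.00
After 2 (withdraw($50)): balance=$0.00 total_interest=$0.00
After 3 (month_end (apply 3% monthly interest)): balance=$0.00 total_interest=$0.00
After 4 (deposit($200)): balance=$200.00 total_interest=$0.00
After 5 (withdraw($100)): balance=$100.00 total_interest=$0.00
After 6 (deposit($1000)): balance=$1100.00 total_interest=$0.00
After 7 (month_end (apply 3% monthly interest)): balance=$1133.00 total_interest=$33.00
After 8 (year_end (apply 5% annual interest)): balance=$1189.65 total_interest=$89.65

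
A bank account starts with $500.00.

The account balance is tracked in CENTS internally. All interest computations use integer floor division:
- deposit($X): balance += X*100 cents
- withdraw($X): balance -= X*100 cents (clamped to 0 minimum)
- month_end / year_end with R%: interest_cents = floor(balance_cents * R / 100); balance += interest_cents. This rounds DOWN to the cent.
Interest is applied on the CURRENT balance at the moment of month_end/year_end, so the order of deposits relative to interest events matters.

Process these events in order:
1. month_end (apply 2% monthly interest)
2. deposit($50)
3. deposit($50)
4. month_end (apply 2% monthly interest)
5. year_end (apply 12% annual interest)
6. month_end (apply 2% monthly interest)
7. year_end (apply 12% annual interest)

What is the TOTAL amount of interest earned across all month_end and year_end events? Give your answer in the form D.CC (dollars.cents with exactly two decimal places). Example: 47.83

Answer: 196.08

Derivation:
After 1 (month_end (apply 2% monthly interest)): balance=$510.00 total_interest=$10.00
After 2 (deposit($50)): balance=$560.00 total_interest=$10.00
After 3 (deposit($50)): balance=$610.00 total_interest=$10.00
After 4 (month_end (apply 2% monthly interest)): balance=$622.20 total_interest=$22.20
After 5 (year_end (apply 12% annual interest)): balance=$696.86 total_interest=$96.86
After 6 (month_end (apply 2% monthly interest)): balance=$710.79 total_interest=$110.79
After 7 (year_end (apply 12% annual interest)): balance=$796.08 total_interest=$196.08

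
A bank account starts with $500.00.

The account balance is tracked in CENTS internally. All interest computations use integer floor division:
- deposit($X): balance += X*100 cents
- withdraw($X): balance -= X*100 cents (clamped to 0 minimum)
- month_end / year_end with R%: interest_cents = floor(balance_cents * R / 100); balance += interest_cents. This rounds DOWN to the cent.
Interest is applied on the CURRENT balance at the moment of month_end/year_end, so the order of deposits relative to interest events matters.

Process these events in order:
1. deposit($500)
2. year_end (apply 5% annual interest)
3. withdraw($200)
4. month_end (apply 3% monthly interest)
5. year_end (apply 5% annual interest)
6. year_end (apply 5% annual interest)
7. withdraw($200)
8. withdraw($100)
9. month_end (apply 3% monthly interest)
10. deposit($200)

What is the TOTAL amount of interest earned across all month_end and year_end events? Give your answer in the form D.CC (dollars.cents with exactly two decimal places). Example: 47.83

After 1 (deposit($500)): balance=$1000.00 total_interest=$0.00
After 2 (year_end (apply 5% annual interest)): balance=$1050.00 total_interest=$50.00
After 3 (withdraw($200)): balance=$850.00 total_interest=$50.00
After 4 (month_end (apply 3% monthly interest)): balance=$875.50 total_interest=$75.50
After 5 (year_end (apply 5% annual interest)): balance=$919.27 total_interest=$119.27
After 6 (year_end (apply 5% annual interest)): balance=$965.23 total_interest=$165.23
After 7 (withdraw($200)): balance=$765.23 total_interest=$165.23
After 8 (withdraw($100)): balance=$665.23 total_interest=$165.23
After 9 (month_end (apply 3% monthly interest)): balance=$685.18 total_interest=$185.18
After 10 (deposit($200)): balance=$885.18 total_interest=$185.18

Answer: 185.18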